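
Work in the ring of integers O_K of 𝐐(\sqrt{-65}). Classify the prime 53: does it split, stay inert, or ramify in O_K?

-65 mod 4 = 3, hence disc K = 4·(-65) = -260 and O_K = ℤ[√-65].
53 ∤ -260, so 53 is unramified.
(-65/53) = 41^26 mod 53 = 52, giving Legendre symbol -1.
Legendre symbol -1 ⇒ 53 is inert.

p is inert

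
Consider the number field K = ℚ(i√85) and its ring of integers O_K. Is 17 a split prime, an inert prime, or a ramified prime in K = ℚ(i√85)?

d = -85 ≡ 3 (mod 4), so O_K = ℤ[√-85] and disc(K) = 4d = -340.
Ramification test: 17 | -340. The prime 17 ramifies in K.

ramified — (17) = 𝔭²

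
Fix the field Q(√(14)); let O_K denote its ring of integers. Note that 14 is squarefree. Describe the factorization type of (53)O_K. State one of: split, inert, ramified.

53 remains inert

Since 14 ≢ 1 mod 4, the ring of integers is ℤ[√14] with discriminant 4·14 = 56.
disc(K) = 56 is not divisible by 53; 53 is unramified.
Legendre symbol by Euler's criterion: (14/53) ≡ 14^26 ≡ 52 (mod 53), i.e. (14/53) = -1.
d is a non-residue mod p, hence 53 remains inert in O_K.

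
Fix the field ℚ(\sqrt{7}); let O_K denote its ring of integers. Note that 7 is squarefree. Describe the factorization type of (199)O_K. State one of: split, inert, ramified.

d = 7 ≡ 3 (mod 4), so O_K = ℤ[√7] and disc(K) = 4d = 28.
disc(K) = 28 is not divisible by 199; 199 is unramified.
Legendre symbol by Euler's criterion: (7/199) ≡ 7^99 ≡ 1 (mod 199), i.e. (7/199) = 1.
d is a quadratic residue mod p, hence 199 splits in O_K.

p splits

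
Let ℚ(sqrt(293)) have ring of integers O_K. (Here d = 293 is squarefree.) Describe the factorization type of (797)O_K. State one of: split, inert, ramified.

Since 293 ≡ 1 mod 4, the ring of integers is ℤ[(1+√293)/2] with discriminant 293.
797 ∤ 293, so 797 is unramified.
Euler's criterion: 293^398 mod 797 = 1. Thus (293|797) = 1.
d is a quadratic residue mod p, hence 797 splits in O_K.

p splits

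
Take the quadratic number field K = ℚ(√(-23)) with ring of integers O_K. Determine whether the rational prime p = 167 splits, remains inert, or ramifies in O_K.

d = -23 ≡ 1 (mod 4), so O_K = ℤ[(1+√-23)/2] and disc(K) = d = -23.
Since gcd(167, -23) = 1 the prime 167 does not ramify.
Compute (-23/167) via Euler: 144^((167-1)/2) mod 167 = 1, so (-23/167) = 1.
Legendre symbol 1 ⇒ 167 is split.

167 splits in O_K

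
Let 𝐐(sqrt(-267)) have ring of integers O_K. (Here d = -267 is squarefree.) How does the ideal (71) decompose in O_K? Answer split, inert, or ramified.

Since -267 ≡ 1 mod 4, the ring of integers is ℤ[(1+√-267)/2] with discriminant -267.
71 ∤ -267, so 71 is unramified.
Compute (-267/71) via Euler: 17^((71-1)/2) mod 71 = 70, so (-267/71) = -1.
Legendre symbol -1 ⇒ 71 is inert.

p is inert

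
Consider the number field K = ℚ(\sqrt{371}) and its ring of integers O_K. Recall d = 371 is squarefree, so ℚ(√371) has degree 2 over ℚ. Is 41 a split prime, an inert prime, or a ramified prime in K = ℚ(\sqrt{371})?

d = 371 ≡ 3 (mod 4), so O_K = ℤ[√371] and disc(K) = 4d = 1484.
41 ∤ 1484, so 41 is unramified.
Compute (371/41) via Euler: 2^((41-1)/2) mod 41 = 1, so (371/41) = 1.
d is a quadratic residue mod p, hence 41 splits in O_K.

split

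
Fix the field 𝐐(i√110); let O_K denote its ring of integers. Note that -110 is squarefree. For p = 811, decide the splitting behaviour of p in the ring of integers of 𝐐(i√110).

-110 mod 4 = 2, hence disc K = 4·(-110) = -440 and O_K = ℤ[√-110].
disc(K) = -440 is not divisible by 811; 811 is unramified.
Euler's criterion: (-110)^405 mod 811 = 1. Thus (-110|811) = 1.
Legendre symbol 1 ⇒ 811 is split.

split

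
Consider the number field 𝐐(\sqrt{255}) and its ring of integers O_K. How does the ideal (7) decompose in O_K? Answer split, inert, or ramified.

7 remains inert

Since 255 ≢ 1 mod 4, the ring of integers is ℤ[√255] with discriminant 4·255 = 1020.
7 ∤ 1020, so 7 is unramified.
Compute (255/7) via Euler: 3^((7-1)/2) mod 7 = 6, so (255/7) = -1.
Legendre symbol -1 ⇒ 7 is inert.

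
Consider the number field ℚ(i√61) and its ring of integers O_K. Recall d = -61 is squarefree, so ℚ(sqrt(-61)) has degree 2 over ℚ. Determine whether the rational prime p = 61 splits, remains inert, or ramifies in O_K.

d = -61 ≡ 3 (mod 4), so O_K = ℤ[√-61] and disc(K) = 4d = -244.
Ramification test: 61 | -244. The prime 61 ramifies in K.

ramifies in O_K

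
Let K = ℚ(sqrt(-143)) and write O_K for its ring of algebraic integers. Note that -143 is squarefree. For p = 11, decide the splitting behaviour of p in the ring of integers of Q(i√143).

-143 mod 4 = 1, hence disc K = -143 and O_K = ℤ[(1+√-143)/2].
11 divides disc(K) = -143, so 11 ramifies.

ramified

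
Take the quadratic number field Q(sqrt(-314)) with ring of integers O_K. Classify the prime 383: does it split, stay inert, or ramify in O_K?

splits completely

-314 mod 4 = 2, hence disc K = 4·(-314) = -1256 and O_K = ℤ[√-314].
383 ∤ -1256, so 383 is unramified.
Compute (-314/383) via Euler: 69^((383-1)/2) mod 383 = 1, so (-314/383) = 1.
Legendre symbol 1 ⇒ 383 is split.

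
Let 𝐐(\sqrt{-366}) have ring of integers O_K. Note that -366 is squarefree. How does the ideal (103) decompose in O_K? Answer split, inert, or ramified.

split

-366 mod 4 = 2, hence disc K = 4·(-366) = -1464 and O_K = ℤ[√-366].
Since gcd(103, -1464) = 1 the prime 103 does not ramify.
Euler's criterion: (-366)^51 mod 103 = 1. Thus (-366|103) = 1.
Legendre symbol 1 ⇒ 103 is split.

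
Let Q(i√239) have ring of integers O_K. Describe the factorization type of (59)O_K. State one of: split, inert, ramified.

p is inert

-239 mod 4 = 1, hence disc K = -239 and O_K = ℤ[(1+√-239)/2].
disc(K) = -239 is not divisible by 59; 59 is unramified.
Compute (-239/59) via Euler: 56^((59-1)/2) mod 59 = 58, so (-239/59) = -1.
(-239/59) = -1, so 59 is inert.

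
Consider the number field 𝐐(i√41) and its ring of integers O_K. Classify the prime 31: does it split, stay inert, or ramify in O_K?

-41 mod 4 = 3, hence disc K = 4·(-41) = -164 and O_K = ℤ[√-41].
disc(K) = -164 is not divisible by 31; 31 is unramified.
Euler's criterion: (-41)^15 mod 31 = 30. Thus (-41|31) = -1.
(-41/31) = -1, so 31 is inert.

inert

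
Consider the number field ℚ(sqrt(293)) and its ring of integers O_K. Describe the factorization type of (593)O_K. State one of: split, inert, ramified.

inert — (593) stays prime in O_K

293 mod 4 = 1, hence disc K = 293 and O_K = ℤ[(1+√293)/2].
593 ∤ 293, so 593 is unramified.
Legendre symbol by Euler's criterion: (293/593) ≡ 293^296 ≡ 592 (mod 593), i.e. (293/593) = -1.
d is a non-residue mod p, hence 593 remains inert in O_K.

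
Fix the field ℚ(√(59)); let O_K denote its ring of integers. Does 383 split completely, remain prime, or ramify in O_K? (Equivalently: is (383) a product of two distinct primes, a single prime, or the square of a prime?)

59 mod 4 = 3, hence disc K = 4·59 = 236 and O_K = ℤ[√59].
383 ∤ 236, so 383 is unramified.
Legendre symbol by Euler's criterion: (59/383) ≡ 59^191 ≡ 382 (mod 383), i.e. (59/383) = -1.
d is a non-residue mod p, hence 383 remains inert in O_K.

383 remains inert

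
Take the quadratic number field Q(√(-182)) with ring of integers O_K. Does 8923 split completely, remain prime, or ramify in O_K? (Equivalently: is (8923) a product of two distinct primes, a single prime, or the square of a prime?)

8923 remains inert

d = -182 ≡ 2 (mod 4), so O_K = ℤ[√-182] and disc(K) = 4d = -728.
Since gcd(8923, -728) = 1 the prime 8923 does not ramify.
Legendre symbol by Euler's criterion: (-182/8923) ≡ (-182)^4461 ≡ 8922 (mod 8923), i.e. (-182/8923) = -1.
Legendre symbol -1 ⇒ 8923 is inert.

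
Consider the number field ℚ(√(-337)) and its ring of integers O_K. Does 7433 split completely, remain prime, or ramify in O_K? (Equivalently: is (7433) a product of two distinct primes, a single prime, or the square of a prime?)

7433 remains inert

Since -337 ≢ 1 mod 4, the ring of integers is ℤ[√-337] with discriminant 4·(-337) = -1348.
disc(K) = -1348 is not divisible by 7433; 7433 is unramified.
Legendre symbol by Euler's criterion: (-337/7433) ≡ (-337)^3716 ≡ 7432 (mod 7433), i.e. (-337/7433) = -1.
(-337/7433) = -1, so 7433 is inert.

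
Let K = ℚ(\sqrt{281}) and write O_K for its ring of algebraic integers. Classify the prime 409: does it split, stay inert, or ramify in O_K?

p splits

Since 281 ≡ 1 mod 4, the ring of integers is ℤ[(1+√281)/2] with discriminant 281.
Since gcd(409, 281) = 1 the prime 409 does not ramify.
Euler's criterion: 281^204 mod 409 = 1. Thus (281|409) = 1.
d is a quadratic residue mod p, hence 409 splits in O_K.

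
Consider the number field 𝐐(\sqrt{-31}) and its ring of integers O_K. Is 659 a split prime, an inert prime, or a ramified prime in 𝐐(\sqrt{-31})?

split

-31 mod 4 = 1, hence disc K = -31 and O_K = ℤ[(1+√-31)/2].
disc(K) = -31 is not divisible by 659; 659 is unramified.
Euler's criterion: (-31)^329 mod 659 = 1. Thus (-31|659) = 1.
(-31/659) = 1, so 659 splits.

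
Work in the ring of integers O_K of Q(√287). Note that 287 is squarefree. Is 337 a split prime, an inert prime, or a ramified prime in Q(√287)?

337 splits in O_K

287 mod 4 = 3, hence disc K = 4·287 = 1148 and O_K = ℤ[√287].
337 ∤ 1148, so 337 is unramified.
Compute (287/337) via Euler: 287^((337-1)/2) mod 337 = 1, so (287/337) = 1.
d is a quadratic residue mod p, hence 337 splits in O_K.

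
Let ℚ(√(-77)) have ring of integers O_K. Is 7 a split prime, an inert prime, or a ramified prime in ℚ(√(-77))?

Since -77 ≢ 1 mod 4, the ring of integers is ℤ[√-77] with discriminant 4·(-77) = -308.
disc(K) = -308 = 7·(-44), so p = 7 is ramified.

7 is ramified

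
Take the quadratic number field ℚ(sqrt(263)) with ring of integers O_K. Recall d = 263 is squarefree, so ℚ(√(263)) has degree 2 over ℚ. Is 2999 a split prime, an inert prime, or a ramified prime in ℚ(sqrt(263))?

Since 263 ≢ 1 mod 4, the ring of integers is ℤ[√263] with discriminant 4·263 = 1052.
disc(K) = 1052 is not divisible by 2999; 2999 is unramified.
Euler's criterion: 263^1499 mod 2999 = 1. Thus (263|2999) = 1.
d is a quadratic residue mod p, hence 2999 splits in O_K.

2999 splits in O_K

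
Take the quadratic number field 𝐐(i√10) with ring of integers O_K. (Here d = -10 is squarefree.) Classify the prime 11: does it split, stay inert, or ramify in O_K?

Since -10 ≢ 1 mod 4, the ring of integers is ℤ[√-10] with discriminant 4·(-10) = -40.
disc(K) = -40 is not divisible by 11; 11 is unramified.
Euler's criterion: (-10)^5 mod 11 = 1. Thus (-10|11) = 1.
d is a quadratic residue mod p, hence 11 splits in O_K.

split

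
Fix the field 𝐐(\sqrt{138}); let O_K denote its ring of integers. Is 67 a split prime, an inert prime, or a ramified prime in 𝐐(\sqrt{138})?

p splits

d = 138 ≡ 2 (mod 4), so O_K = ℤ[√138] and disc(K) = 4d = 552.
disc(K) = 552 is not divisible by 67; 67 is unramified.
Euler's criterion: 138^33 mod 67 = 1. Thus (138|67) = 1.
Legendre symbol 1 ⇒ 67 is split.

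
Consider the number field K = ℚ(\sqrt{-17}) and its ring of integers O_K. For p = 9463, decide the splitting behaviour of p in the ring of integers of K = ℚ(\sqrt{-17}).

9463 splits in O_K

d = -17 ≡ 3 (mod 4), so O_K = ℤ[√-17] and disc(K) = 4d = -68.
9463 ∤ -68, so 9463 is unramified.
(-17/9463) = 9446^4731 mod 9463 = 1, giving Legendre symbol 1.
d is a quadratic residue mod p, hence 9463 splits in O_K.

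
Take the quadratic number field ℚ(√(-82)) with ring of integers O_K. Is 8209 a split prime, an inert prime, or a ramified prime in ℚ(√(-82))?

d = -82 ≡ 2 (mod 4), so O_K = ℤ[√-82] and disc(K) = 4d = -328.
Since gcd(8209, -328) = 1 the prime 8209 does not ramify.
Compute (-82/8209) via Euler: 8127^((8209-1)/2) mod 8209 = 1, so (-82/8209) = 1.
(-82/8209) = 1, so 8209 splits.

split — (8209) = 𝔭₁𝔭₂ with 𝔭₁ ≠ 𝔭₂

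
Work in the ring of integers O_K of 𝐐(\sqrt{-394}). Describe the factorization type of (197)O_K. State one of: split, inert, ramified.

ramified

Since -394 ≢ 1 mod 4, the ring of integers is ℤ[√-394] with discriminant 4·(-394) = -1576.
197 divides disc(K) = -1576, so 197 ramifies.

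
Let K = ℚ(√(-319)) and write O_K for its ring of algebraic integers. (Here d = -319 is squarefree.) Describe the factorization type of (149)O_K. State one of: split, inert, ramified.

d = -319 ≡ 1 (mod 4), so O_K = ℤ[(1+√-319)/2] and disc(K) = d = -319.
149 ∤ -319, so 149 is unramified.
(-319/149) = 128^74 mod 149 = 148, giving Legendre symbol -1.
(-319/149) = -1, so 149 is inert.

149 remains inert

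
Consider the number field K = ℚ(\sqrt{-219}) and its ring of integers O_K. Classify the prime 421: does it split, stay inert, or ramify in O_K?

p is inert

Since -219 ≡ 1 mod 4, the ring of integers is ℤ[(1+√-219)/2] with discriminant -219.
421 ∤ -219, so 421 is unramified.
Legendre symbol by Euler's criterion: (-219/421) ≡ (-219)^210 ≡ 420 (mod 421), i.e. (-219/421) = -1.
(-219/421) = -1, so 421 is inert.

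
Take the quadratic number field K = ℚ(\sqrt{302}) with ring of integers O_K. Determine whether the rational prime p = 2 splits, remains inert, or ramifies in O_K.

2 is ramified

Since 302 ≢ 1 mod 4, the ring of integers is ℤ[√302] with discriminant 4·302 = 1208.
disc(K) = 1208 = 2·604, so p = 2 is ramified.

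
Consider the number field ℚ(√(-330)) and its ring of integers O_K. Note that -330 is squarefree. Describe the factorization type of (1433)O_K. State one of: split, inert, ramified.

p splits

-330 mod 4 = 2, hence disc K = 4·(-330) = -1320 and O_K = ℤ[√-330].
1433 ∤ -1320, so 1433 is unramified.
(-330/1433) = 1103^716 mod 1433 = 1, giving Legendre symbol 1.
(-330/1433) = 1, so 1433 splits.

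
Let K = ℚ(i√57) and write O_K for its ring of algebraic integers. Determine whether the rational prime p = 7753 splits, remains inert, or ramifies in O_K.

splits completely

Since -57 ≢ 1 mod 4, the ring of integers is ℤ[√-57] with discriminant 4·(-57) = -228.
Since gcd(7753, -228) = 1 the prime 7753 does not ramify.
Legendre symbol by Euler's criterion: (-57/7753) ≡ (-57)^3876 ≡ 1 (mod 7753), i.e. (-57/7753) = 1.
d is a quadratic residue mod p, hence 7753 splits in O_K.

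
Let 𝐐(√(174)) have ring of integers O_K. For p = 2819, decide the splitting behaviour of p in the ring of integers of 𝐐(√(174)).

Since 174 ≢ 1 mod 4, the ring of integers is ℤ[√174] with discriminant 4·174 = 696.
disc(K) = 696 is not divisible by 2819; 2819 is unramified.
(174/2819) = 174^1409 mod 2819 = 2818, giving Legendre symbol -1.
Legendre symbol -1 ⇒ 2819 is inert.

2819 remains inert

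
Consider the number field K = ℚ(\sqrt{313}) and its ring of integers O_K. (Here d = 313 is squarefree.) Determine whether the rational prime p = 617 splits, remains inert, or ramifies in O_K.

617 splits in O_K

d = 313 ≡ 1 (mod 4), so O_K = ℤ[(1+√313)/2] and disc(K) = d = 313.
disc(K) = 313 is not divisible by 617; 617 is unramified.
Euler's criterion: 313^308 mod 617 = 1. Thus (313|617) = 1.
(313/617) = 1, so 617 splits.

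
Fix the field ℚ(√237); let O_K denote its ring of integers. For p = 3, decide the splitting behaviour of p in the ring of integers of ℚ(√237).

d = 237 ≡ 1 (mod 4), so O_K = ℤ[(1+√237)/2] and disc(K) = d = 237.
disc(K) = 237 = 3·79, so p = 3 is ramified.

ramified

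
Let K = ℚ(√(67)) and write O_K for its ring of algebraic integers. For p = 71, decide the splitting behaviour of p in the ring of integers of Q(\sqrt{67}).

d = 67 ≡ 3 (mod 4), so O_K = ℤ[√67] and disc(K) = 4d = 268.
disc(K) = 268 is not divisible by 71; 71 is unramified.
(67/71) = 67^35 mod 71 = 70, giving Legendre symbol -1.
Legendre symbol -1 ⇒ 71 is inert.

inert — (71) stays prime in O_K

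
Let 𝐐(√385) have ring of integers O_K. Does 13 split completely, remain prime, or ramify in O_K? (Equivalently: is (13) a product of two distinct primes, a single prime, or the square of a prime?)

d = 385 ≡ 1 (mod 4), so O_K = ℤ[(1+√385)/2] and disc(K) = d = 385.
13 ∤ 385, so 13 is unramified.
(385/13) = 8^6 mod 13 = 12, giving Legendre symbol -1.
d is a non-residue mod p, hence 13 remains inert in O_K.

remains prime (inert)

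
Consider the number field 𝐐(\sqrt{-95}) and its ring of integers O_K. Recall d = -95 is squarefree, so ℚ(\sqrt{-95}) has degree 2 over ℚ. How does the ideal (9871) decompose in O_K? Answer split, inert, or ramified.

Since -95 ≡ 1 mod 4, the ring of integers is ℤ[(1+√-95)/2] with discriminant -95.
disc(K) = -95 is not divisible by 9871; 9871 is unramified.
Compute (-95/9871) via Euler: 9776^((9871-1)/2) mod 9871 = 9870, so (-95/9871) = -1.
(-95/9871) = -1, so 9871 is inert.

remains prime (inert)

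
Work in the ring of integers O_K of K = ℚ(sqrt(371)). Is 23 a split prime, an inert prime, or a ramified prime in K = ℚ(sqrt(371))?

d = 371 ≡ 3 (mod 4), so O_K = ℤ[√371] and disc(K) = 4d = 1484.
Since gcd(23, 1484) = 1 the prime 23 does not ramify.
Euler's criterion: 371^11 mod 23 = 1. Thus (371|23) = 1.
(371/23) = 1, so 23 splits.

23 splits in O_K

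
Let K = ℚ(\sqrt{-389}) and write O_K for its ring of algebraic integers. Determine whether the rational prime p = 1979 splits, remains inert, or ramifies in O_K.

-389 mod 4 = 3, hence disc K = 4·(-389) = -1556 and O_K = ℤ[√-389].
1979 ∤ -1556, so 1979 is unramified.
Compute (-389/1979) via Euler: 1590^((1979-1)/2) mod 1979 = 1, so (-389/1979) = 1.
Legendre symbol 1 ⇒ 1979 is split.

p splits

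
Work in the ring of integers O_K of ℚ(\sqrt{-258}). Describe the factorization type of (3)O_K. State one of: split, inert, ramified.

-258 mod 4 = 2, hence disc K = 4·(-258) = -1032 and O_K = ℤ[√-258].
3 divides disc(K) = -1032, so 3 ramifies.

ramifies in O_K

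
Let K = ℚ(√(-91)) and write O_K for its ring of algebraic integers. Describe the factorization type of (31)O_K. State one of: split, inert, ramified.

p splits

Since -91 ≡ 1 mod 4, the ring of integers is ℤ[(1+√-91)/2] with discriminant -91.
disc(K) = -91 is not divisible by 31; 31 is unramified.
Legendre symbol by Euler's criterion: (-91/31) ≡ (-91)^15 ≡ 1 (mod 31), i.e. (-91/31) = 1.
Legendre symbol 1 ⇒ 31 is split.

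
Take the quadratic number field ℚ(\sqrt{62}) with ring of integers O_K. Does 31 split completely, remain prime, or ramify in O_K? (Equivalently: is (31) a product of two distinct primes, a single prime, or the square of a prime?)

62 mod 4 = 2, hence disc K = 4·62 = 248 and O_K = ℤ[√62].
31 divides disc(K) = 248, so 31 ramifies.

p ramifies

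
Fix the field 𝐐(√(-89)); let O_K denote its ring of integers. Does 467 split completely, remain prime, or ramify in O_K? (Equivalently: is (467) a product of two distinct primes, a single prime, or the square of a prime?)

p is inert

Since -89 ≢ 1 mod 4, the ring of integers is ℤ[√-89] with discriminant 4·(-89) = -356.
disc(K) = -356 is not divisible by 467; 467 is unramified.
Compute (-89/467) via Euler: 378^((467-1)/2) mod 467 = 466, so (-89/467) = -1.
Legendre symbol -1 ⇒ 467 is inert.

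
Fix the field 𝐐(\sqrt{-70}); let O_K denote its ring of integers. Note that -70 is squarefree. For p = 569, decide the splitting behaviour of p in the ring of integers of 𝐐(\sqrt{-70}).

Since -70 ≢ 1 mod 4, the ring of integers is ℤ[√-70] with discriminant 4·(-70) = -280.
Since gcd(569, -280) = 1 the prime 569 does not ramify.
(-70/569) = 499^284 mod 569 = 1, giving Legendre symbol 1.
Legendre symbol 1 ⇒ 569 is split.

p splits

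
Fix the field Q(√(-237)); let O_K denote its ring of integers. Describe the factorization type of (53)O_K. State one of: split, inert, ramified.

p splits

Since -237 ≢ 1 mod 4, the ring of integers is ℤ[√-237] with discriminant 4·(-237) = -948.
disc(K) = -948 is not divisible by 53; 53 is unramified.
Legendre symbol by Euler's criterion: (-237/53) ≡ (-237)^26 ≡ 1 (mod 53), i.e. (-237/53) = 1.
(-237/53) = 1, so 53 splits.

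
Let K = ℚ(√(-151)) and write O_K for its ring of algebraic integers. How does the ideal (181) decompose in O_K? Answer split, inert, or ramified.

181 remains inert

-151 mod 4 = 1, hence disc K = -151 and O_K = ℤ[(1+√-151)/2].
Since gcd(181, -151) = 1 the prime 181 does not ramify.
Euler's criterion: (-151)^90 mod 181 = 180. Thus (-151|181) = -1.
Legendre symbol -1 ⇒ 181 is inert.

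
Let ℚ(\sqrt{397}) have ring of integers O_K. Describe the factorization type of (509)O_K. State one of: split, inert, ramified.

Since 397 ≡ 1 mod 4, the ring of integers is ℤ[(1+√397)/2] with discriminant 397.
disc(K) = 397 is not divisible by 509; 509 is unramified.
Legendre symbol by Euler's criterion: (397/509) ≡ 397^254 ≡ 508 (mod 509), i.e. (397/509) = -1.
d is a non-residue mod p, hence 509 remains inert in O_K.

remains prime (inert)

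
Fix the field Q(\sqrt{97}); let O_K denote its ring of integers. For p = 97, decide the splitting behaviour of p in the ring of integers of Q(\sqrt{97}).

97 is ramified

Since 97 ≡ 1 mod 4, the ring of integers is ℤ[(1+√97)/2] with discriminant 97.
disc(K) = 97 = 97·1, so p = 97 is ramified.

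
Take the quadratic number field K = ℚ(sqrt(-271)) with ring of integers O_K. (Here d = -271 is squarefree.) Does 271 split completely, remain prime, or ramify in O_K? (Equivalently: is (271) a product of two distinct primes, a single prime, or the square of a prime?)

d = -271 ≡ 1 (mod 4), so O_K = ℤ[(1+√-271)/2] and disc(K) = d = -271.
271 divides disc(K) = -271, so 271 ramifies.

ramified — (271) = 𝔭²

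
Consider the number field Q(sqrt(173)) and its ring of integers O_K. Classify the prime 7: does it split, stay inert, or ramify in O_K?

remains prime (inert)

173 mod 4 = 1, hence disc K = 173 and O_K = ℤ[(1+√173)/2].
Since gcd(7, 173) = 1 the prime 7 does not ramify.
Compute (173/7) via Euler: 5^((7-1)/2) mod 7 = 6, so (173/7) = -1.
Legendre symbol -1 ⇒ 7 is inert.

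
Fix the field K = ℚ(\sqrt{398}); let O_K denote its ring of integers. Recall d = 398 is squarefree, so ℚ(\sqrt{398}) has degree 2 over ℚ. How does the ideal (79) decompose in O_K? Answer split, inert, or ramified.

inert — (79) stays prime in O_K

d = 398 ≡ 2 (mod 4), so O_K = ℤ[√398] and disc(K) = 4d = 1592.
Since gcd(79, 1592) = 1 the prime 79 does not ramify.
Legendre symbol by Euler's criterion: (398/79) ≡ 398^39 ≡ 78 (mod 79), i.e. (398/79) = -1.
d is a non-residue mod p, hence 79 remains inert in O_K.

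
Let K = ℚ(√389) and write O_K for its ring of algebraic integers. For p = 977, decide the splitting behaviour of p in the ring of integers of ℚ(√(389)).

Since 389 ≡ 1 mod 4, the ring of integers is ℤ[(1+√389)/2] with discriminant 389.
977 ∤ 389, so 977 is unramified.
Euler's criterion: 389^488 mod 977 = 976. Thus (389|977) = -1.
d is a non-residue mod p, hence 977 remains inert in O_K.

remains prime (inert)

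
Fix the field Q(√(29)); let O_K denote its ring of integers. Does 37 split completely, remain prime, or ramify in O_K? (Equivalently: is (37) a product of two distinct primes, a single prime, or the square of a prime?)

inert

29 mod 4 = 1, hence disc K = 29 and O_K = ℤ[(1+√29)/2].
37 ∤ 29, so 37 is unramified.
Compute (29/37) via Euler: 29^((37-1)/2) mod 37 = 36, so (29/37) = -1.
d is a non-residue mod p, hence 37 remains inert in O_K.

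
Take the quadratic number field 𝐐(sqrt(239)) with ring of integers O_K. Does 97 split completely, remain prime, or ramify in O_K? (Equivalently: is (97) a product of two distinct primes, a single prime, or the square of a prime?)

239 mod 4 = 3, hence disc K = 4·239 = 956 and O_K = ℤ[√239].
Since gcd(97, 956) = 1 the prime 97 does not ramify.
Euler's criterion: 239^48 mod 97 = 96. Thus (239|97) = -1.
d is a non-residue mod p, hence 97 remains inert in O_K.

inert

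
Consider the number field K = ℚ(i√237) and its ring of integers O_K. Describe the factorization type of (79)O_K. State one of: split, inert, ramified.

ramifies in O_K

Since -237 ≢ 1 mod 4, the ring of integers is ℤ[√-237] with discriminant 4·(-237) = -948.
Ramification test: 79 | -948. The prime 79 ramifies in K.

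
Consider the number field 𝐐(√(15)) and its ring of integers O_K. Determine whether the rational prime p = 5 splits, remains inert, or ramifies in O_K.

15 mod 4 = 3, hence disc K = 4·15 = 60 and O_K = ℤ[√15].
Ramification test: 5 | 60. The prime 5 ramifies in K.

5 is ramified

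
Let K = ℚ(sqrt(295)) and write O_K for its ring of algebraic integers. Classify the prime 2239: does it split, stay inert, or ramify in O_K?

splits completely

Since 295 ≢ 1 mod 4, the ring of integers is ℤ[√295] with discriminant 4·295 = 1180.
Since gcd(2239, 1180) = 1 the prime 2239 does not ramify.
Compute (295/2239) via Euler: 295^((2239-1)/2) mod 2239 = 1, so (295/2239) = 1.
(295/2239) = 1, so 2239 splits.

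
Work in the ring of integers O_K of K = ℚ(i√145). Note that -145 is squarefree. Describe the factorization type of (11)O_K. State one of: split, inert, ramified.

-145 mod 4 = 3, hence disc K = 4·(-145) = -580 and O_K = ℤ[√-145].
Since gcd(11, -580) = 1 the prime 11 does not ramify.
(-145/11) = 9^5 mod 11 = 1, giving Legendre symbol 1.
Legendre symbol 1 ⇒ 11 is split.

splits completely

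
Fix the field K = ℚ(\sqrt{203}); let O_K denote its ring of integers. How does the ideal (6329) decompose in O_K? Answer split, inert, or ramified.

splits completely

203 mod 4 = 3, hence disc K = 4·203 = 812 and O_K = ℤ[√203].
disc(K) = 812 is not divisible by 6329; 6329 is unramified.
(203/6329) = 203^3164 mod 6329 = 1, giving Legendre symbol 1.
(203/6329) = 1, so 6329 splits.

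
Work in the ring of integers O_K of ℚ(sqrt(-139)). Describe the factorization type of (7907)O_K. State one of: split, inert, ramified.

inert — (7907) stays prime in O_K

Since -139 ≡ 1 mod 4, the ring of integers is ℤ[(1+√-139)/2] with discriminant -139.
Since gcd(7907, -139) = 1 the prime 7907 does not ramify.
Compute (-139/7907) via Euler: 7768^((7907-1)/2) mod 7907 = 7906, so (-139/7907) = -1.
d is a non-residue mod p, hence 7907 remains inert in O_K.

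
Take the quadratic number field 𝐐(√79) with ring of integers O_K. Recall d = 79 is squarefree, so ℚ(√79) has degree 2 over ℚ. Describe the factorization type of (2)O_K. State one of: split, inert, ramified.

ramifies in O_K

Since 79 ≢ 1 mod 4, the ring of integers is ℤ[√79] with discriminant 4·79 = 316.
disc(K) = 316 = 2·158, so p = 2 is ramified.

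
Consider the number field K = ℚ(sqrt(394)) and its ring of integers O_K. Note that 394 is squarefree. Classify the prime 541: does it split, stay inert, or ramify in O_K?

Since 394 ≢ 1 mod 4, the ring of integers is ℤ[√394] with discriminant 4·394 = 1576.
Since gcd(541, 1576) = 1 the prime 541 does not ramify.
(394/541) = 394^270 mod 541 = 1, giving Legendre symbol 1.
d is a quadratic residue mod p, hence 541 splits in O_K.

p splits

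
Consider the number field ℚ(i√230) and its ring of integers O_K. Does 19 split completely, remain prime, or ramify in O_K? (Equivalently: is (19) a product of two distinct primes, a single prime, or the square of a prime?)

split

Since -230 ≢ 1 mod 4, the ring of integers is ℤ[√-230] with discriminant 4·(-230) = -920.
disc(K) = -920 is not divisible by 19; 19 is unramified.
Euler's criterion: (-230)^9 mod 19 = 1. Thus (-230|19) = 1.
(-230/19) = 1, so 19 splits.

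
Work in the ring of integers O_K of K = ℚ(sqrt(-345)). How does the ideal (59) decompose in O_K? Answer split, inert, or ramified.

p splits

-345 mod 4 = 3, hence disc K = 4·(-345) = -1380 and O_K = ℤ[√-345].
59 ∤ -1380, so 59 is unramified.
Compute (-345/59) via Euler: 9^((59-1)/2) mod 59 = 1, so (-345/59) = 1.
d is a quadratic residue mod p, hence 59 splits in O_K.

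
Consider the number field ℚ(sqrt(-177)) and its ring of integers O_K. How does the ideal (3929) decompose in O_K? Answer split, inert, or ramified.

3929 remains inert

-177 mod 4 = 3, hence disc K = 4·(-177) = -708 and O_K = ℤ[√-177].
Since gcd(3929, -708) = 1 the prime 3929 does not ramify.
Euler's criterion: (-177)^1964 mod 3929 = 3928. Thus (-177|3929) = -1.
d is a non-residue mod p, hence 3929 remains inert in O_K.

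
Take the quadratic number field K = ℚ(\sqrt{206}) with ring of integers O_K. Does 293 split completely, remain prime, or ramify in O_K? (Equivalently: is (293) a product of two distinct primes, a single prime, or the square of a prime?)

splits completely

Since 206 ≢ 1 mod 4, the ring of integers is ℤ[√206] with discriminant 4·206 = 824.
Since gcd(293, 824) = 1 the prime 293 does not ramify.
(206/293) = 206^146 mod 293 = 1, giving Legendre symbol 1.
Legendre symbol 1 ⇒ 293 is split.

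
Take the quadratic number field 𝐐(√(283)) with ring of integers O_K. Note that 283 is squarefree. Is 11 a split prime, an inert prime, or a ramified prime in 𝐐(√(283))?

inert — (11) stays prime in O_K

Since 283 ≢ 1 mod 4, the ring of integers is ℤ[√283] with discriminant 4·283 = 1132.
11 ∤ 1132, so 11 is unramified.
Euler's criterion: 283^5 mod 11 = 10. Thus (283|11) = -1.
Legendre symbol -1 ⇒ 11 is inert.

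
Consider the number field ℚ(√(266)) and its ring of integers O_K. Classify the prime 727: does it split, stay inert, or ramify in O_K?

inert — (727) stays prime in O_K

266 mod 4 = 2, hence disc K = 4·266 = 1064 and O_K = ℤ[√266].
727 ∤ 1064, so 727 is unramified.
Legendre symbol by Euler's criterion: (266/727) ≡ 266^363 ≡ 726 (mod 727), i.e. (266/727) = -1.
d is a non-residue mod p, hence 727 remains inert in O_K.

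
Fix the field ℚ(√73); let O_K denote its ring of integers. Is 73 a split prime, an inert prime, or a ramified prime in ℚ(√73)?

ramified

73 mod 4 = 1, hence disc K = 73 and O_K = ℤ[(1+√73)/2].
Ramification test: 73 | 73. The prime 73 ramifies in K.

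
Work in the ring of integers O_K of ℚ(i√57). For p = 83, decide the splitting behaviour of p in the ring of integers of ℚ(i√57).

d = -57 ≡ 3 (mod 4), so O_K = ℤ[√-57] and disc(K) = 4d = -228.
Since gcd(83, -228) = 1 the prime 83 does not ramify.
Compute (-57/83) via Euler: 26^((83-1)/2) mod 83 = 1, so (-57/83) = 1.
(-57/83) = 1, so 83 splits.

p splits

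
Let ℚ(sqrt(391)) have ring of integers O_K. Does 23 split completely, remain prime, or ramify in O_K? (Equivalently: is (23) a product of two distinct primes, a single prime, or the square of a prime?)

p ramifies

d = 391 ≡ 3 (mod 4), so O_K = ℤ[√391] and disc(K) = 4d = 1564.
disc(K) = 1564 = 23·68, so p = 23 is ramified.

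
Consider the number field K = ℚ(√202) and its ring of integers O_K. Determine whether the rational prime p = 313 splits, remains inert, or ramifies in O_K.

d = 202 ≡ 2 (mod 4), so O_K = ℤ[√202] and disc(K) = 4d = 808.
Since gcd(313, 808) = 1 the prime 313 does not ramify.
Euler's criterion: 202^156 mod 313 = 312. Thus (202|313) = -1.
Legendre symbol -1 ⇒ 313 is inert.

inert — (313) stays prime in O_K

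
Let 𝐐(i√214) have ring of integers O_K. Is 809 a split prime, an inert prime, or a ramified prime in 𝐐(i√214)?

Since -214 ≢ 1 mod 4, the ring of integers is ℤ[√-214] with discriminant 4·(-214) = -856.
disc(K) = -856 is not divisible by 809; 809 is unramified.
(-214/809) = 595^404 mod 809 = 808, giving Legendre symbol -1.
d is a non-residue mod p, hence 809 remains inert in O_K.

inert — (809) stays prime in O_K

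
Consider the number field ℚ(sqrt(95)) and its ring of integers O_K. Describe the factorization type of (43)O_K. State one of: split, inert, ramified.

split — (43) = 𝔭₁𝔭₂ with 𝔭₁ ≠ 𝔭₂

Since 95 ≢ 1 mod 4, the ring of integers is ℤ[√95] with discriminant 4·95 = 380.
disc(K) = 380 is not divisible by 43; 43 is unramified.
Euler's criterion: 95^21 mod 43 = 1. Thus (95|43) = 1.
(95/43) = 1, so 43 splits.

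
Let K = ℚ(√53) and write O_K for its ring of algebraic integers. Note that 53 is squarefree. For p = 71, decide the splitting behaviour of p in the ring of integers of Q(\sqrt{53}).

Since 53 ≡ 1 mod 4, the ring of integers is ℤ[(1+√53)/2] with discriminant 53.
disc(K) = 53 is not divisible by 71; 71 is unramified.
Compute (53/71) via Euler: 53^((71-1)/2) mod 71 = 70, so (53/71) = -1.
Legendre symbol -1 ⇒ 71 is inert.

p is inert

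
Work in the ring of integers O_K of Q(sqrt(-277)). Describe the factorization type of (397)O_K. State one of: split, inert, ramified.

-277 mod 4 = 3, hence disc K = 4·(-277) = -1108 and O_K = ℤ[√-277].
disc(K) = -1108 is not divisible by 397; 397 is unramified.
(-277/397) = 120^198 mod 397 = 1, giving Legendre symbol 1.
d is a quadratic residue mod p, hence 397 splits in O_K.

split — (397) = 𝔭₁𝔭₂ with 𝔭₁ ≠ 𝔭₂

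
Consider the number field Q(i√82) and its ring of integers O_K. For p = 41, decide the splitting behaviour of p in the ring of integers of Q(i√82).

d = -82 ≡ 2 (mod 4), so O_K = ℤ[√-82] and disc(K) = 4d = -328.
Ramification test: 41 | -328. The prime 41 ramifies in K.

ramified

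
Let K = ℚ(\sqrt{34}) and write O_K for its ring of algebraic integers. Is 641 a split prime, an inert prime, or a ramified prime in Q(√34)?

34 mod 4 = 2, hence disc K = 4·34 = 136 and O_K = ℤ[√34].
641 ∤ 136, so 641 is unramified.
Euler's criterion: 34^320 mod 641 = 640. Thus (34|641) = -1.
(34/641) = -1, so 641 is inert.

inert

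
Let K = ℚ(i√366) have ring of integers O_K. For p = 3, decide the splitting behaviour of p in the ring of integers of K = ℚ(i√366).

ramifies in O_K

d = -366 ≡ 2 (mod 4), so O_K = ℤ[√-366] and disc(K) = 4d = -1464.
Ramification test: 3 | -1464. The prime 3 ramifies in K.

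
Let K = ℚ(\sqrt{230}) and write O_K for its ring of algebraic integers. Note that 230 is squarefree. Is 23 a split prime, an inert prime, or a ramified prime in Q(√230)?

23 is ramified

d = 230 ≡ 2 (mod 4), so O_K = ℤ[√230] and disc(K) = 4d = 920.
disc(K) = 920 = 23·40, so p = 23 is ramified.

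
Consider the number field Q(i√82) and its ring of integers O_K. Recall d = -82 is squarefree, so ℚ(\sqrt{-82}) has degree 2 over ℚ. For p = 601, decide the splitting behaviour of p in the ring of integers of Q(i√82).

inert

Since -82 ≢ 1 mod 4, the ring of integers is ℤ[√-82] with discriminant 4·(-82) = -328.
disc(K) = -328 is not divisible by 601; 601 is unramified.
Euler's criterion: (-82)^300 mod 601 = 600. Thus (-82|601) = -1.
d is a non-residue mod p, hence 601 remains inert in O_K.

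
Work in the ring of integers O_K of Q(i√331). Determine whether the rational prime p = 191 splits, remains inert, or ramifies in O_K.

Since -331 ≡ 1 mod 4, the ring of integers is ℤ[(1+√-331)/2] with discriminant -331.
191 ∤ -331, so 191 is unramified.
Euler's criterion: (-331)^95 mod 191 = 1. Thus (-331|191) = 1.
d is a quadratic residue mod p, hence 191 splits in O_K.

split — (191) = 𝔭₁𝔭₂ with 𝔭₁ ≠ 𝔭₂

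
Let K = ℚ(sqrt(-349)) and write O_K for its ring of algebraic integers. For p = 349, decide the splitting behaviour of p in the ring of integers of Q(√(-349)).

ramified — (349) = 𝔭²

d = -349 ≡ 3 (mod 4), so O_K = ℤ[√-349] and disc(K) = 4d = -1396.
349 divides disc(K) = -1396, so 349 ramifies.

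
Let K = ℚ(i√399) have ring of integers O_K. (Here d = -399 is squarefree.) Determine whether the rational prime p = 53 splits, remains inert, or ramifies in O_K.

-399 mod 4 = 1, hence disc K = -399 and O_K = ℤ[(1+√-399)/2].
Since gcd(53, -399) = 1 the prime 53 does not ramify.
(-399/53) = 25^26 mod 53 = 1, giving Legendre symbol 1.
(-399/53) = 1, so 53 splits.

split — (53) = 𝔭₁𝔭₂ with 𝔭₁ ≠ 𝔭₂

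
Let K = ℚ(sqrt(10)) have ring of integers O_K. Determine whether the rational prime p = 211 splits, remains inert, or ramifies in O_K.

d = 10 ≡ 2 (mod 4), so O_K = ℤ[√10] and disc(K) = 4d = 40.
Since gcd(211, 40) = 1 the prime 211 does not ramify.
Legendre symbol by Euler's criterion: (10/211) ≡ 10^105 ≡ 210 (mod 211), i.e. (10/211) = -1.
(10/211) = -1, so 211 is inert.

inert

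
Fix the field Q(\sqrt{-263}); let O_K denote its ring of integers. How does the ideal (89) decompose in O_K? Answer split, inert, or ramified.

-263 mod 4 = 1, hence disc K = -263 and O_K = ℤ[(1+√-263)/2].
89 ∤ -263, so 89 is unramified.
Compute (-263/89) via Euler: 4^((89-1)/2) mod 89 = 1, so (-263/89) = 1.
d is a quadratic residue mod p, hence 89 splits in O_K.

p splits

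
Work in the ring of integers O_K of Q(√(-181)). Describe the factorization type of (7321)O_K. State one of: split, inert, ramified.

7321 splits in O_K

-181 mod 4 = 3, hence disc K = 4·(-181) = -724 and O_K = ℤ[√-181].
7321 ∤ -724, so 7321 is unramified.
Legendre symbol by Euler's criterion: (-181/7321) ≡ (-181)^3660 ≡ 1 (mod 7321), i.e. (-181/7321) = 1.
d is a quadratic residue mod p, hence 7321 splits in O_K.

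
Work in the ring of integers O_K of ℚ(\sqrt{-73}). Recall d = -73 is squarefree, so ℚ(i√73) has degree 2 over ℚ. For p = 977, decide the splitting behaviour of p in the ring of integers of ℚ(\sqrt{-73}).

inert

-73 mod 4 = 3, hence disc K = 4·(-73) = -292 and O_K = ℤ[√-73].
977 ∤ -292, so 977 is unramified.
Legendre symbol by Euler's criterion: (-73/977) ≡ (-73)^488 ≡ 976 (mod 977), i.e. (-73/977) = -1.
Legendre symbol -1 ⇒ 977 is inert.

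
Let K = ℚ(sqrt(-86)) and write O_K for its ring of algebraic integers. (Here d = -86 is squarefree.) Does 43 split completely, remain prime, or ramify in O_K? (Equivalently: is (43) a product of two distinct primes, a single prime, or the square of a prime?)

43 is ramified

d = -86 ≡ 2 (mod 4), so O_K = ℤ[√-86] and disc(K) = 4d = -344.
disc(K) = -344 = 43·(-8), so p = 43 is ramified.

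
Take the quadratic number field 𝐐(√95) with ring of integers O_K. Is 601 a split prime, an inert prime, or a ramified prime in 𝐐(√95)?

Since 95 ≢ 1 mod 4, the ring of integers is ℤ[√95] with discriminant 4·95 = 380.
601 ∤ 380, so 601 is unramified.
Compute (95/601) via Euler: 95^((601-1)/2) mod 601 = 600, so (95/601) = -1.
d is a non-residue mod p, hence 601 remains inert in O_K.

p is inert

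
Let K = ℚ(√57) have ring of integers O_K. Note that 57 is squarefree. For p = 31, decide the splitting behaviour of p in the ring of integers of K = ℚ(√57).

31 remains inert

d = 57 ≡ 1 (mod 4), so O_K = ℤ[(1+√57)/2] and disc(K) = d = 57.
31 ∤ 57, so 31 is unramified.
Euler's criterion: 57^15 mod 31 = 30. Thus (57|31) = -1.
(57/31) = -1, so 31 is inert.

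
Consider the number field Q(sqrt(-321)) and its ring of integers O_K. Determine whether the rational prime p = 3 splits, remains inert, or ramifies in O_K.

Since -321 ≢ 1 mod 4, the ring of integers is ℤ[√-321] with discriminant 4·(-321) = -1284.
3 divides disc(K) = -1284, so 3 ramifies.

p ramifies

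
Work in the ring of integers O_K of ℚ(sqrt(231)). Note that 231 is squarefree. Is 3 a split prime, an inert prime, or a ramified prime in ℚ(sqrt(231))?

ramifies in O_K

231 mod 4 = 3, hence disc K = 4·231 = 924 and O_K = ℤ[√231].
Ramification test: 3 | 924. The prime 3 ramifies in K.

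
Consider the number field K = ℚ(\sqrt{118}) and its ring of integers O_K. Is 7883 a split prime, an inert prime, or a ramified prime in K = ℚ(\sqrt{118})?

118 mod 4 = 2, hence disc K = 4·118 = 472 and O_K = ℤ[√118].
7883 ∤ 472, so 7883 is unramified.
Compute (118/7883) via Euler: 118^((7883-1)/2) mod 7883 = 1, so (118/7883) = 1.
d is a quadratic residue mod p, hence 7883 splits in O_K.

split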